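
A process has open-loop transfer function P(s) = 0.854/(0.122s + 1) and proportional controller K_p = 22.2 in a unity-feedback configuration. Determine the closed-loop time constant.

τ = 0.00611 s

Closed loop: T(s) = K_p·P/(1+K_p·P) = 18.96/(0.122s + 1 + 18.96), with pole at s = −(1 + 18.96)/0.122 = −163.6.
Closed-loop time constant τ = 1/163.6 = 0.00611 s.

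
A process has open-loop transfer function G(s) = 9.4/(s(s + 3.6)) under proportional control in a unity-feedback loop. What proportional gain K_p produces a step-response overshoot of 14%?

K_p = 1.22

From %OS = 100·exp(−πζ/√(1−ζ²)) = 14%, ζ = −ln(0.14)/√(π²+ln²(0.14)) = 0.5305.
Characteristic equation s² + 3.6s + 9.4K_p = 0 gives ζ = 3.6/(2√(9.4K_p)).
Setting ζ = 0.5305: √(9.4K_p) = 3.6/(2·0.5305) = 3.393, so K_p = 11.51/9.4 = 1.22.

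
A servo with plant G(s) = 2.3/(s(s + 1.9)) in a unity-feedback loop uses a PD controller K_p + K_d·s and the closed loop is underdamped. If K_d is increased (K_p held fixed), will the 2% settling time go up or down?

decrease

Characteristic equation s² + (1.9 + 2.3K_d)s + 2.3K_p = 0: raising K_d increases ζω_n = (1.9+2.3K_d)/2 while the loop stays underdamped, so T_s ≈ 4/(ζω_n) decreases.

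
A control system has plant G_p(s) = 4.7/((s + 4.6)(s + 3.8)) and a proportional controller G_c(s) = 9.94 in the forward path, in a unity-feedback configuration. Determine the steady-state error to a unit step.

The loop is type 0. Static position error constant K_pos = G_c(0)·G_p(0) = 9.94·0.2689 = 2.673.
Steady-state error to a unit step: e_ss = 1/(1+K_pos) = 1/3.673 = 0.272.

0.272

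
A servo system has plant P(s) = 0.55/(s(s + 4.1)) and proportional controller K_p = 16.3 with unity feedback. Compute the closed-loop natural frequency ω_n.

ω_n = 2.99 rad/s

The closed-loop denominator is s(s+4.1) + 16.3·0.55 = s² + 4.1s + 8.965.
So ω_n² = 8.965 ⇒ ω_n = 2.994 rad/s, and ζ = 4.1/(2ω_n) = 0.685.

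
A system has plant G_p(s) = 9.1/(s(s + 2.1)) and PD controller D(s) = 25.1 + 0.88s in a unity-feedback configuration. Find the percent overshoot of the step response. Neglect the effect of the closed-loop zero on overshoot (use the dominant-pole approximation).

Forward path: (25.1 + 0.88s)·9.1/(s(s+2.1)). The closed-loop characteristic equation is s² + (2.1 + 9.1·0.88)s + 9.1·25.1 = 0.
That is s² + 10.11s + 228.4 = 0, so ω_n = 15.11 rad/s and ζ = 10.11/(2·15.11) = 0.3344.
%OS = 100·exp(−πζ/√(1−ζ²)) = 32.8%.

32.8%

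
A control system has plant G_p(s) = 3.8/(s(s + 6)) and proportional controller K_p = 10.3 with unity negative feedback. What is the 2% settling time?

T_s ≈ 1.33 s

The closed-loop denominator s² + 6s + 39.14 gives ω_n = √39.14 = 6.256 and ζ = 6/(2ω_n) = 0.4795.
2% settling time T_s ≈ 4/(ζω_n) = 4/3 = 1.33 s.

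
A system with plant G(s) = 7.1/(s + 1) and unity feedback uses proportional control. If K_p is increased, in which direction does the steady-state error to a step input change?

decrease

The position error constant K_pos = K_p·G(0) grows with K_p, and e_ss = 1/(1+K_pos) falls.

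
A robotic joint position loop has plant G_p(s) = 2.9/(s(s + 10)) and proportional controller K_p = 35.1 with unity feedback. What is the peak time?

T_p = 0.359 s

From 1 + K_pG_p(s) = 0: s² + 10s + 101.8 = 0 ⇒ ω_n = 10.09, ζ = 0.4956.
Damped frequency ω_d = ω_n√(1−ζ²) = 8.763 rad/s, so peak time T_p = π/ω_d = 0.359 s.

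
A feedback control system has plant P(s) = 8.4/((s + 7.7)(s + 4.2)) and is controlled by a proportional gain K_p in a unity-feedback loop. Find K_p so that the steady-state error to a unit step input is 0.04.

K_p = 92.4

Steady-state error for a unit step on this type-0 loop is 1/(1 + K_p·P(0)).
P(0) = 0.2597. Require 1/(1 + K_p·0.2597) = 0.04, so 1 + 0.2597·K_p = 25.
K_p = (25 − 1)/0.2597 = 92.4.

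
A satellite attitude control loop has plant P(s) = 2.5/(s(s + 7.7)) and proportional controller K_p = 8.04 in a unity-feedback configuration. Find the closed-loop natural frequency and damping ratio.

1 + K_p·P(s) = 0 gives s² + 7.7s + 20.1 = 0.
Matching s² + 2ζω_n s + ω_n²: ω_n = √20.1 = 4.483 rad/s and 2ζω_n = 7.7, so ζ = 7.7/(2·4.483) = 0.859.

ω_n = 4.48 rad/s, ζ = 0.859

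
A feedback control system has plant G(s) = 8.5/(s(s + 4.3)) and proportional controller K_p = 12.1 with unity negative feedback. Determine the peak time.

T_p = 0.317 s

The closed-loop denominator s² + 4.3s + 102.8 gives ω_n = √102.8 = 10.14 and ζ = 4.3/(2ω_n) = 0.212.
Damped frequency ω_d = ω_n√(1−ζ²) = 9.911 rad/s, so peak time T_p = π/ω_d = 0.317 s.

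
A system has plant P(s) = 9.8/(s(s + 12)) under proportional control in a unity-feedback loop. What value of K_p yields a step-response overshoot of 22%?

K_p = 19.5

From %OS = 100·exp(−πζ/√(1−ζ²)) = 22%, ζ = −ln(0.22)/√(π²+ln²(0.22)) = 0.4342.
Characteristic equation s² + 12s + 9.8K_p = 0 gives ζ = 12/(2√(9.8K_p)).
Setting ζ = 0.4342: √(9.8K_p) = 12/(2·0.4342) = 13.82, so K_p = 191/9.8 = 19.5.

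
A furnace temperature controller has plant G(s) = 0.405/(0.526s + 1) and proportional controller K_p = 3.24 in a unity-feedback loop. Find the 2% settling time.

Closed loop: T(s) = K_p·G/(1+K_p·G) = 1.312/(0.526s + 1 + 1.312), with pole at s = −(1 + 1.312)/0.526 = −4.396.
τ = 1/4.396 = 0.2275 s, so 2% settling time ≈ 4τ = 0.91 s.

T_s ≈ 0.91 s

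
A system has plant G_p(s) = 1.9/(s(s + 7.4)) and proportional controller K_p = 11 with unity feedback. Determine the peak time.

The closed-loop denominator s² + 7.4s + 20.9 gives ω_n = √20.9 = 4.572 and ζ = 7.4/(2ω_n) = 0.8093.
Damped frequency ω_d = ω_n√(1−ζ²) = 2.685 rad/s, so peak time T_p = π/ω_d = 1.17 s.

T_p = 1.17 s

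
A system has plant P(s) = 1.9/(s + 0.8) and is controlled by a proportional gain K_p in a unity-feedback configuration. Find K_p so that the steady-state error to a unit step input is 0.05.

K_p = 8

The loop is type 0, so e_ss(step) = 1/(1 + K_pos) with K_pos = K_p·P(0).
P(0) = 2.375. Require 1/(1 + K_p·2.375) = 0.05, so 1 + 2.375·K_p = 20.
K_p = (20 − 1)/2.375 = 8.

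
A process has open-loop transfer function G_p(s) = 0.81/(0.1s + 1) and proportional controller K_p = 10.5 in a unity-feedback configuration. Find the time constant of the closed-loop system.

Closed loop: T(s) = K_p·G_p/(1+K_p·G_p) = 8.505/(0.1s + 1 + 8.505), with pole at s = −(1 + 8.505)/0.1 = −95.05.
Closed-loop time constant τ = 1/95.05 = 0.0105 s.

τ = 0.0105 s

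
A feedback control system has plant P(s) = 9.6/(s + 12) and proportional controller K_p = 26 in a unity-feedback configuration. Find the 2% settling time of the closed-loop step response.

Closed-loop transfer function: T(s) = K_p·P(s)/(1 + K_p·P(s)) = 249.6/(s + 12 + 249.6) = 249.6/(s + 261.6).
Time constant τ = 1/261.6 = 0.003823 s, so the 2% settling time is about 4τ = 0.0153 s.

T_s ≈ 0.0153 s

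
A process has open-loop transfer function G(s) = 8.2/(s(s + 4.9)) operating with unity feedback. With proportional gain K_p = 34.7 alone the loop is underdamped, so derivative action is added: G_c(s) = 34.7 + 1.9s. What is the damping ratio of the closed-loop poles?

Forward path: (34.7 + 1.9s)·8.2/(s(s+4.9)). The closed-loop characteristic equation is s² + (4.9 + 8.2·1.9)s + 8.2·34.7 = 0.
That is s² + 20.48s + 284.5 = 0, so ω_n = 16.87 rad/s and ζ = 20.48/(2·16.87) = 0.6071.

ζ = 0.607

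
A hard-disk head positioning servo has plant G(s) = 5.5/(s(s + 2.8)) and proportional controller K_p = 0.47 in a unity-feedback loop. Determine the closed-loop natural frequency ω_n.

1 + K_p·G(s) = 0 gives s² + 2.8s + 2.585 = 0.
Matching s² + 2ζω_n s + ω_n²: ω_n = √2.585 = 1.608 rad/s and 2ζω_n = 2.8, so ζ = 2.8/(2·1.608) = 0.871.

ω_n = 1.61 rad/s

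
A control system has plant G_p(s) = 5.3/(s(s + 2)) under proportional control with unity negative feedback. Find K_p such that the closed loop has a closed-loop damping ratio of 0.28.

K_p = 2.41

Closed-loop characteristic equation: s² + 2s + K_p·5.3 = 0.
So ω_n = √(5.3K_p) and 2ζω_n = 2, giving ζ = 2/(2√(5.3K_p)).
Setting ζ = 0.28: √(5.3K_p) = 2/(2·0.28) = 3.571, so K_p = 12.76/5.3 = 2.41.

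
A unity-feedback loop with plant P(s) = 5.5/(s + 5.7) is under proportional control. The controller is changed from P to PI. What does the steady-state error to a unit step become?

0

Adding integral action puts a pole at s = 0 in the forward path, raising the system type to 1; a type-1 loop has zero steady-state error to a step.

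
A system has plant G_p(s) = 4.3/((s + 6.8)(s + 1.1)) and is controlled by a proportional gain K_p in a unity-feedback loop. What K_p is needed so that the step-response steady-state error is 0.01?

Steady-state error for a unit step on this type-0 loop is 1/(1 + K_p·G_p(0)).
G_p(0) = 0.5749. Require 1/(1 + K_p·0.5749) = 0.01, so 1 + 0.5749·K_p = 100.
K_p = (100 − 1)/0.5749 = 172.

K_p = 172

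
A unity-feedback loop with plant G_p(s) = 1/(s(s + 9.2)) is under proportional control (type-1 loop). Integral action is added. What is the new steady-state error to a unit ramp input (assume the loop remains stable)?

0

The integrator raises the loop to type 2, so K_v → ∞ and e_ss to a ramp is zero.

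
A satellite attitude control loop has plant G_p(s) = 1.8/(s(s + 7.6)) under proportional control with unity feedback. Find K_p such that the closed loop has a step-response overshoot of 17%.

K_p = 33.2

From %OS = 100·exp(−πζ/√(1−ζ²)) = 17%, ζ = −ln(0.17)/√(π²+ln²(0.17)) = 0.4913.
Characteristic equation s² + 7.6s + 1.8K_p = 0 gives ζ = 7.6/(2√(1.8K_p)).
Setting ζ = 0.4913: √(1.8K_p) = 7.6/(2·0.4913) = 7.735, so K_p = 59.83/1.8 = 33.2.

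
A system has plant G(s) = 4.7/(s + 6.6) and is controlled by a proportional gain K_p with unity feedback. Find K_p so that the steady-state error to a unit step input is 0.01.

K_p = 139

Steady-state error for a unit step on this type-0 loop is 1/(1 + K_p·G(0)).
G(0) = 0.7121. Require 1/(1 + K_p·0.7121) = 0.01, so 1 + 0.7121·K_p = 100.
K_p = (100 − 1)/0.7121 = 139.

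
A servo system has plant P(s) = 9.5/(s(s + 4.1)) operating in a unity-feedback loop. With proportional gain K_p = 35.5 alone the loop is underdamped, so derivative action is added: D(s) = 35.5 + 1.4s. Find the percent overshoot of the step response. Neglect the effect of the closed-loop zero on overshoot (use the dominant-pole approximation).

Forward path: (35.5 + 1.4s)·9.5/(s(s+4.1)). The closed-loop characteristic equation is s² + (4.1 + 9.5·1.4)s + 9.5·35.5 = 0.
That is s² + 17.4s + 337.2 = 0, so ω_n = 18.36 rad/s and ζ = 17.4/(2·18.36) = 0.4737.
%OS = 100·exp(−πζ/√(1−ζ²)) = 18.5%.

18.5%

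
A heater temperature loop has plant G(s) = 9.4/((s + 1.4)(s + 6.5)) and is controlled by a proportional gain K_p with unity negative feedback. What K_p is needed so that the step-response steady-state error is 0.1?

K_p = 8.71

The loop is type 0, so e_ss(step) = 1/(1 + K_pos) with K_pos = K_p·G(0).
G(0) = 1.033. Require 1/(1 + K_p·1.033) = 0.1, so 1 + 1.033·K_p = 10.
K_p = (10 − 1)/1.033 = 8.71.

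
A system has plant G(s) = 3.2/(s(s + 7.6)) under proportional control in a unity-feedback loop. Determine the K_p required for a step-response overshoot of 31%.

K_p = 37

From %OS = 100·exp(−πζ/√(1−ζ²)) = 31%, ζ = −ln(0.31)/√(π²+ln²(0.31)) = 0.3493.
Characteristic equation s² + 7.6s + 3.2K_p = 0 gives ζ = 7.6/(2√(3.2K_p)).
Setting ζ = 0.3493: √(3.2K_p) = 7.6/(2·0.3493) = 10.88, so K_p = 118.3/3.2 = 37.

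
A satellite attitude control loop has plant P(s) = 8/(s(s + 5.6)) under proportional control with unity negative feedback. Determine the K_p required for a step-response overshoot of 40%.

From %OS = 100·exp(−πζ/√(1−ζ²)) = 40%, ζ = −ln(0.4)/√(π²+ln²(0.4)) = 0.28.
Characteristic equation s² + 5.6s + 8K_p = 0 gives ζ = 5.6/(2√(8K_p)).
Setting ζ = 0.28: √(8K_p) = 5.6/(2·0.28) = 10, so K_p = 100/8 = 12.5.

K_p = 12.5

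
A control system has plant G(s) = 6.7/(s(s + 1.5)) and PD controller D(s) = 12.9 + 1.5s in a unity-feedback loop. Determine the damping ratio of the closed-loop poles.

ζ = 0.621

Forward path: (12.9 + 1.5s)·6.7/(s(s+1.5)). The closed-loop characteristic equation is s² + (1.5 + 6.7·1.5)s + 6.7·12.9 = 0.
That is s² + 11.55s + 86.43 = 0, so ω_n = 9.297 rad/s and ζ = 11.55/(2·9.297) = 0.6212.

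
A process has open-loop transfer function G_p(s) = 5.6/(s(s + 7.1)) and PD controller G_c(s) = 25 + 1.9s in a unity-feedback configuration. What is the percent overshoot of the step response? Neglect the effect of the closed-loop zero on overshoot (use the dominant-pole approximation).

2.85%

Forward path: (25 + 1.9s)·5.6/(s(s+7.1)). The closed-loop characteristic equation is s² + (7.1 + 5.6·1.9)s + 5.6·25 = 0.
That is s² + 17.74s + 140 = 0, so ω_n = 11.83 rad/s and ζ = 17.74/(2·11.83) = 0.7497.
%OS = 100·exp(−πζ/√(1−ζ²)) = 2.85%.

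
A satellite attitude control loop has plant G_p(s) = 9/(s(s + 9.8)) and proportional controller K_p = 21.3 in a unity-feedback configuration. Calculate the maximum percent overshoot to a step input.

Closed-loop characteristic equation: s² + 9.8s + 191.7 = 0, so ω_n = 13.85 rad/s and ζ = 9.8/(2·13.85) = 0.3539.
%OS = 100·exp(−πζ/√(1−ζ²)) = 100·exp(−π·0.3539/√0.8748) = 30.5%.

30.5%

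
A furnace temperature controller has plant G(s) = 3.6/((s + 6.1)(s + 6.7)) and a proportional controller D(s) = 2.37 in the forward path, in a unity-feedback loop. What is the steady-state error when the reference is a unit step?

0.827

The loop is type 0. Static position error constant K_pos = D(0)·G(0) = 2.37·0.08808 = 0.2088.
Steady-state error to a unit step: e_ss = 1/(1+K_pos) = 1/1.209 = 0.827.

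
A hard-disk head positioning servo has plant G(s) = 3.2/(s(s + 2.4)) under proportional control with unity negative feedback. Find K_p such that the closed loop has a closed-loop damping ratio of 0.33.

Closed-loop characteristic equation: s² + 2.4s + K_p·3.2 = 0.
So ω_n = √(3.2K_p) and 2ζω_n = 2.4, giving ζ = 2.4/(2√(3.2K_p)).
Setting ζ = 0.33: √(3.2K_p) = 2.4/(2·0.33) = 3.636, so K_p = 13.22/3.2 = 4.13.

K_p = 4.13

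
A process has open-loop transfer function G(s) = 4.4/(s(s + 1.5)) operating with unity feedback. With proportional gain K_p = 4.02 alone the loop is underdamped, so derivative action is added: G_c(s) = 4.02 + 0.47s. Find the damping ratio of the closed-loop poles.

ζ = 0.424

Forward path: (4.02 + 0.47s)·4.4/(s(s+1.5)). The closed-loop characteristic equation is s² + (1.5 + 4.4·0.47)s + 4.4·4.02 = 0.
That is s² + 3.568s + 17.69 = 0, so ω_n = 4.206 rad/s and ζ = 3.568/(2·4.206) = 0.4242.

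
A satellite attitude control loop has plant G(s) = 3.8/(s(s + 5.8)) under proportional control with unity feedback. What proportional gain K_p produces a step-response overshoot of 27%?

From %OS = 100·exp(−πζ/√(1−ζ²)) = 27%, ζ = −ln(0.27)/√(π²+ln²(0.27)) = 0.3847.
Characteristic equation s² + 5.8s + 3.8K_p = 0 gives ζ = 5.8/(2√(3.8K_p)).
Setting ζ = 0.3847: √(3.8K_p) = 5.8/(2·0.3847) = 7.538, so K_p = 56.83/3.8 = 15.

K_p = 15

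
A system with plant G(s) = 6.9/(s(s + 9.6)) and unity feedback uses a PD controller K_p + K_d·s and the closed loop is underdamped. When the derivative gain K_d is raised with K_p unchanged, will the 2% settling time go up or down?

decrease

Characteristic equation s² + (9.6 + 6.9K_d)s + 6.9K_p = 0: raising K_d increases ζω_n = (9.6+6.9K_d)/2 while the loop stays underdamped, so T_s ≈ 4/(ζω_n) decreases.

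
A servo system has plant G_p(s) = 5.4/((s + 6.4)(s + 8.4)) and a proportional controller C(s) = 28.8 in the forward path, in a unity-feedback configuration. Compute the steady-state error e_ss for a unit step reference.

0.257

The loop is type 0. Static position error constant K_pos = C(0)·G_p(0) = 28.8·0.1004 = 2.893.
Steady-state error to a unit step: e_ss = 1/(1+K_pos) = 1/3.893 = 0.257.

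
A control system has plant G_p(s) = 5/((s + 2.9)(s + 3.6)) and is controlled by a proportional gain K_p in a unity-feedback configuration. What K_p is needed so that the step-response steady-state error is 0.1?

K_p = 18.8

Steady-state error for a unit step on this type-0 loop is 1/(1 + K_p·G_p(0)).
G_p(0) = 0.4789. Require 1/(1 + K_p·0.4789) = 0.1, so 1 + 0.4789·K_p = 10.
K_p = (10 − 1)/0.4789 = 18.8.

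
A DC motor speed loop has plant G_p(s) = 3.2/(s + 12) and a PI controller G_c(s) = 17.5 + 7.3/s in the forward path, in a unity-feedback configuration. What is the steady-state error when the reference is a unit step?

0

The open loop G_c(s)G_p(s) has a pole at the origin (type 1), so the static position error constant is infinite and e_ss = 1/(1+∞) = 0.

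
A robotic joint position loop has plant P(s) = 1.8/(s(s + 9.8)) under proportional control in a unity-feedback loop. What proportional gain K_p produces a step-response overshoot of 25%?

From %OS = 100·exp(−πζ/√(1−ζ²)) = 25%, ζ = −ln(0.25)/√(π²+ln²(0.25)) = 0.4037.
Characteristic equation s² + 9.8s + 1.8K_p = 0 gives ζ = 9.8/(2√(1.8K_p)).
Setting ζ = 0.4037: √(1.8K_p) = 9.8/(2·0.4037) = 12.14, so K_p = 147.3/1.8 = 81.8.

K_p = 81.8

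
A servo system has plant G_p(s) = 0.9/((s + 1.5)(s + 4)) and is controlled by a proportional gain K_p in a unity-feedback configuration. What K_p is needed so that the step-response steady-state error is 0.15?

For a type-0 loop with proportional control, e_ss = 1/(1 + K_p·G_p(0)).
G_p(0) = 0.15. Require 1/(1 + K_p·0.15) = 0.15, so 1 + 0.15·K_p = 6.667.
K_p = (6.667 − 1)/0.15 = 37.8.

K_p = 37.8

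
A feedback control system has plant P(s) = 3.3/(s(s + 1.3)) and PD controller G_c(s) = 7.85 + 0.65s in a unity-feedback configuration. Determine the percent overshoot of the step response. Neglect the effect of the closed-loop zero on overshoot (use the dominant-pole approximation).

32.3%

Forward path: (7.85 + 0.65s)·3.3/(s(s+1.3)). The closed-loop characteristic equation is s² + (1.3 + 3.3·0.65)s + 3.3·7.85 = 0.
That is s² + 3.445s + 25.9 = 0, so ω_n = 5.09 rad/s and ζ = 3.445/(2·5.09) = 0.3384.
%OS = 100·exp(−πζ/√(1−ζ²)) = 32.3%.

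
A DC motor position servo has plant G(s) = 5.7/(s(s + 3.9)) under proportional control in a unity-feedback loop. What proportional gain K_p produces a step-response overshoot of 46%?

K_p = 11.6

From %OS = 100·exp(−πζ/√(1−ζ²)) = 46%, ζ = −ln(0.46)/√(π²+ln²(0.46)) = 0.24.
Characteristic equation s² + 3.9s + 5.7K_p = 0 gives ζ = 3.9/(2√(5.7K_p)).
Setting ζ = 0.24: √(5.7K_p) = 3.9/(2·0.24) = 8.127, so K_p = 66.04/5.7 = 11.6.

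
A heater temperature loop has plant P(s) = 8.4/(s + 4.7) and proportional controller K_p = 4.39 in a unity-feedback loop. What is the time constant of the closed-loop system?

τ = 0.0241 s

Closed-loop transfer function: T(s) = K_p·P(s)/(1 + K_p·P(s)) = 36.88/(s + 4.7 + 36.88) = 36.88/(s + 41.58).
Time constant τ = 1/41.58 = 0.0241 s.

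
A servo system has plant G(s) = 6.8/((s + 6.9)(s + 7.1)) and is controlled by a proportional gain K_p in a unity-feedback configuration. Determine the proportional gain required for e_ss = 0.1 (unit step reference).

K_p = 64.8

For a type-0 loop with proportional control, e_ss = 1/(1 + K_p·G(0)).
G(0) = 0.1388. Require 1/(1 + K_p·0.1388) = 0.1, so 1 + 0.1388·K_p = 10.
K_p = (10 − 1)/0.1388 = 64.8.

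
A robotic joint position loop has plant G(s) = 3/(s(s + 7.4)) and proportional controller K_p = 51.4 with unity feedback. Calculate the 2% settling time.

Closed-loop characteristic equation: s² + 7.4s + 154.2 = 0, so ω_n = 12.42 rad/s and ζ = 7.4/(2·12.42) = 0.298.
2% settling time T_s ≈ 4/(ζω_n) = 4/3.7 = 1.08 s.

T_s ≈ 1.08 s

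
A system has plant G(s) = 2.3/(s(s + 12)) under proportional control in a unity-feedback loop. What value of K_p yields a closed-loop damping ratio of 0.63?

Closed-loop characteristic equation: s² + 12s + K_p·2.3 = 0.
So ω_n = √(2.3K_p) and 2ζω_n = 12, giving ζ = 12/(2√(2.3K_p)).
Setting ζ = 0.63: √(2.3K_p) = 12/(2·0.63) = 9.524, so K_p = 90.7/2.3 = 39.4.

K_p = 39.4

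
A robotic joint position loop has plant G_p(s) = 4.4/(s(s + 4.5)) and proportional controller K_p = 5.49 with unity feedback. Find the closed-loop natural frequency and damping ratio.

1 + K_p·G_p(s) = 0 gives s² + 4.5s + 24.16 = 0.
So ω_n² = 24.16 ⇒ ω_n = 4.915 rad/s, and ζ = 4.5/(2ω_n) = 0.458.

ω_n = 4.91 rad/s, ζ = 0.458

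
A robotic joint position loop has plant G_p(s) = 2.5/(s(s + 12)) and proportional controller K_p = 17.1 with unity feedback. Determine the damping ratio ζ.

The closed-loop denominator is s(s+12) + 17.1·2.5 = s² + 12s + 42.75.
So ω_n² = 42.75 ⇒ ω_n = 6.538 rad/s, and ζ = 12/(2ω_n) = 0.918.

ζ = 0.918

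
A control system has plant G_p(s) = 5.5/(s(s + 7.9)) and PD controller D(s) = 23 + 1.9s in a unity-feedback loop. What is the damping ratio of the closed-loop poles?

Forward path: (23 + 1.9s)·5.5/(s(s+7.9)). The closed-loop characteristic equation is s² + (7.9 + 5.5·1.9)s + 5.5·23 = 0.
That is s² + 18.35s + 126.5 = 0, so ω_n = 11.25 rad/s and ζ = 18.35/(2·11.25) = 0.8158.

ζ = 0.816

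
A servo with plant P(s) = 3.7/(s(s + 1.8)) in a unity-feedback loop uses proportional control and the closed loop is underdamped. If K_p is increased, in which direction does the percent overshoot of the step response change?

increase

ζ = 1.8/(2√(3.7K_p)) decreases as K_p grows; lower damping means more overshoot.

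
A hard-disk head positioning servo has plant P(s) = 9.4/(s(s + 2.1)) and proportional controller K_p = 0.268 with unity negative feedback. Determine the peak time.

From 1 + K_pP(s) = 0: s² + 2.1s + 2.519 = 0 ⇒ ω_n = 1.587, ζ = 0.6615.
Damped frequency ω_d = ω_n√(1−ζ²) = 1.19 rad/s, so peak time T_p = π/ω_d = 2.64 s.

T_p = 2.64 s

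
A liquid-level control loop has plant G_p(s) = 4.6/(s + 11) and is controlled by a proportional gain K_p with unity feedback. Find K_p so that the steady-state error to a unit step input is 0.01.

K_p = 237

The loop is type 0, so e_ss(step) = 1/(1 + K_pos) with K_pos = K_p·G_p(0).
G_p(0) = 0.4182. Require 1/(1 + K_p·0.4182) = 0.01, so 1 + 0.4182·K_p = 100.
K_p = (100 − 1)/0.4182 = 237.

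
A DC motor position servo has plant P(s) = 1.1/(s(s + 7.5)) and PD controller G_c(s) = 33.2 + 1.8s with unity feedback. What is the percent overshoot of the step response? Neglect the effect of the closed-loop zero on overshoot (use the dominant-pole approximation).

Forward path: (33.2 + 1.8s)·1.1/(s(s+7.5)). The closed-loop characteristic equation is s² + (7.5 + 1.1·1.8)s + 1.1·33.2 = 0.
That is s² + 9.48s + 36.52 = 0, so ω_n = 6.043 rad/s and ζ = 9.48/(2·6.043) = 0.7844.
%OS = 100·exp(−πζ/√(1−ζ²)) = 1.88%.

1.88%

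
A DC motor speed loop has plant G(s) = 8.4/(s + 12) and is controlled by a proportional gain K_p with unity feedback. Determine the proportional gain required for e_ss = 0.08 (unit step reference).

K_p = 16.4

Steady-state error for a unit step on this type-0 loop is 1/(1 + K_p·G(0)).
G(0) = 0.7. Require 1/(1 + K_p·0.7) = 0.08, so 1 + 0.7·K_p = 12.5.
K_p = (12.5 − 1)/0.7 = 16.4.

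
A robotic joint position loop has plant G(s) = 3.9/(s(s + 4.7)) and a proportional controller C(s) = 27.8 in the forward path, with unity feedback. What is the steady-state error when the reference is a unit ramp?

The loop has one pole at the origin (type 1). Velocity error constant K_v = lim_{s→0} s·C(s)G(s) = 27.8·3.9/4.7 = 23.07.
Steady-state error to a unit ramp: e_ss = 1/K_v = 0.0433.

0.0433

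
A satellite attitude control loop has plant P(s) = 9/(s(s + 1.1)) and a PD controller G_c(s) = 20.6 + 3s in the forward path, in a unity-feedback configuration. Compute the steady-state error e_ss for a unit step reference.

The open loop G_c(s)P(s) has a pole at the origin (type 1), so the static position error constant is infinite and e_ss = 1/(1+∞) = 0.

0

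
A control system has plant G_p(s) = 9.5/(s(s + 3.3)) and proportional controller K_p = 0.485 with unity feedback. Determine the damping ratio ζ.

1 + K_p·G_p(s) = 0 gives s² + 3.3s + 4.607 = 0.
So ω_n² = 4.607 ⇒ ω_n = 2.147 rad/s, and ζ = 3.3/(2ω_n) = 0.769.

ζ = 0.769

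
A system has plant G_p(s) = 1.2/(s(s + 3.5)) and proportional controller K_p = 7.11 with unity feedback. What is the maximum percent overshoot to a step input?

9.53%

Closed-loop characteristic equation: s² + 3.5s + 8.532 = 0, so ω_n = 2.921 rad/s and ζ = 3.5/(2·2.921) = 0.5991.
%OS = 100·exp(−πζ/√(1−ζ²)) = 100·exp(−π·0.5991/√0.6411) = 9.53%.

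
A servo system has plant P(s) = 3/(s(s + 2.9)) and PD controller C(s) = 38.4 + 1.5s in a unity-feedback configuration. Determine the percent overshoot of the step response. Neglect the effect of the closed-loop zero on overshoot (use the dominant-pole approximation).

Forward path: (38.4 + 1.5s)·3/(s(s+2.9)). The closed-loop characteristic equation is s² + (2.9 + 3·1.5)s + 3·38.4 = 0.
That is s² + 7.4s + 115.2 = 0, so ω_n = 10.73 rad/s and ζ = 7.4/(2·10.73) = 0.3447.
%OS = 100·exp(−πζ/√(1−ζ²)) = 31.5%.

31.5%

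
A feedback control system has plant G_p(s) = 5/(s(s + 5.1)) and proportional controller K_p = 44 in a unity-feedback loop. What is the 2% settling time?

T_s ≈ 1.57 s

From 1 + K_pG_p(s) = 0: s² + 5.1s + 220 = 0 ⇒ ω_n = 14.83, ζ = 0.1719.
2% settling time T_s ≈ 4/(ζω_n) = 4/2.55 = 1.57 s.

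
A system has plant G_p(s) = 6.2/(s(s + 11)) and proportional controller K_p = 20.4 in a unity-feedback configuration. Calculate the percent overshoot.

17.2%

The closed-loop denominator s² + 11s + 126.5 gives ω_n = √126.5 = 11.25 and ζ = 11/(2ω_n) = 0.489.
%OS = 100·exp(−πζ/√(1−ζ²)) = 100·exp(−π·0.489/√0.7608) = 17.2%.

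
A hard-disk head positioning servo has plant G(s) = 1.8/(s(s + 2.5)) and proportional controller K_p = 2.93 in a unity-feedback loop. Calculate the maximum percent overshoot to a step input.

13%

From 1 + K_pG(s) = 0: s² + 2.5s + 5.274 = 0 ⇒ ω_n = 2.297, ζ = 0.5443.
%OS = 100·exp(−πζ/√(1−ζ²)) = 100·exp(−π·0.5443/√0.7037) = 13%.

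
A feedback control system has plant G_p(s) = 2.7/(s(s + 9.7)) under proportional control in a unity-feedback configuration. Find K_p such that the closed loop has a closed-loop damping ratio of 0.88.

K_p = 11.3

Closed-loop characteristic equation: s² + 9.7s + K_p·2.7 = 0.
So ω_n = √(2.7K_p) and 2ζω_n = 9.7, giving ζ = 9.7/(2√(2.7K_p)).
Setting ζ = 0.88: √(2.7K_p) = 9.7/(2·0.88) = 5.511, so K_p = 30.38/2.7 = 11.3.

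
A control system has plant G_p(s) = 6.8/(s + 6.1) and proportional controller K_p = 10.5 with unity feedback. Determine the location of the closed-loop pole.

Closed-loop transfer function: T(s) = K_p·G_p(s)/(1 + K_p·G_p(s)) = 71.4/(s + 6.1 + 71.4) = 71.4/(s + 77.5).
The closed-loop pole is at s = −77.5.

s = -77.5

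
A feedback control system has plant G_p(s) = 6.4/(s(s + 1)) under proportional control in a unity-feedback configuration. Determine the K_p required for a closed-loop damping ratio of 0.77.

K_p = 0.0659

Closed-loop characteristic equation: s² + 1s + K_p·6.4 = 0.
So ω_n = √(6.4K_p) and 2ζω_n = 1, giving ζ = 1/(2√(6.4K_p)).
Setting ζ = 0.77: √(6.4K_p) = 1/(2·0.77) = 0.6494, so K_p = 0.4217/6.4 = 0.0659.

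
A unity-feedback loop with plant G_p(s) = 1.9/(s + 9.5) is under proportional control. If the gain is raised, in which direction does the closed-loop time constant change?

Closed-loop pole is at s = −(9.5+K_p·1.9); larger K_p moves it further left, so τ = 1/(9.5+K_p·1.9) decreases.

decrease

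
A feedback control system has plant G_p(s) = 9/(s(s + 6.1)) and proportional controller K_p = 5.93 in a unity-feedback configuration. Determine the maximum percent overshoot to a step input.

The closed-loop denominator s² + 6.1s + 53.37 gives ω_n = √53.37 = 7.305 and ζ = 6.1/(2ω_n) = 0.4175.
%OS = 100·exp(−πζ/√(1−ζ²)) = 100·exp(−π·0.4175/√0.8257) = 23.6%.

23.6%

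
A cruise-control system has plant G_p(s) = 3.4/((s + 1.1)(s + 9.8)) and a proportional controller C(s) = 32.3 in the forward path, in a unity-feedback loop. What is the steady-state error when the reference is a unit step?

0.0894

The loop is type 0. Static position error constant K_pos = C(0)·G_p(0) = 32.3·0.3154 = 10.19.
Steady-state error to a unit step: e_ss = 1/(1+K_pos) = 1/11.19 = 0.0894.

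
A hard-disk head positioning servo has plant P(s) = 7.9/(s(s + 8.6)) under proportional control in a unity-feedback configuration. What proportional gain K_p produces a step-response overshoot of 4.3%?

K_p = 4.67

From %OS = 100·exp(−πζ/√(1−ζ²)) = 4.3%, ζ = −ln(0.043)/√(π²+ln²(0.043)) = 0.7077.
Characteristic equation s² + 8.6s + 7.9K_p = 0 gives ζ = 8.6/(2√(7.9K_p)).
Setting ζ = 0.7077: √(7.9K_p) = 8.6/(2·0.7077) = 6.076, so K_p = 36.92/7.9 = 4.67.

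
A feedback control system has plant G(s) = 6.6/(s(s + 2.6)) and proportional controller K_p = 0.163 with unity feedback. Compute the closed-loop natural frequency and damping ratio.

With unity feedback the closed-loop characteristic equation is s² + 2.6s + 0.163·6.6 = s² + 2.6s + 1.076 = 0.
So ω_n² = 1.076 ⇒ ω_n = 1.037 rad/s, and ζ = 2.6/(2ω_n) = 1.25.

ω_n = 1.04 rad/s, ζ = 1.25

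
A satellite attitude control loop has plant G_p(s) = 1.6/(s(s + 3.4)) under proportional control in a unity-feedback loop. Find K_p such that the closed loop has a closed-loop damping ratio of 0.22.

K_p = 37.3

Closed-loop characteristic equation: s² + 3.4s + K_p·1.6 = 0.
So ω_n = √(1.6K_p) and 2ζω_n = 3.4, giving ζ = 3.4/(2√(1.6K_p)).
Setting ζ = 0.22: √(1.6K_p) = 3.4/(2·0.22) = 7.727, so K_p = 59.71/1.6 = 37.3.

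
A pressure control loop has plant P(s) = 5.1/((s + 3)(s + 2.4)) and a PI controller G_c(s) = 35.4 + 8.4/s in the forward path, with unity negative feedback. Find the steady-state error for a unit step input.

0

The open loop G_c(s)P(s) has a pole at the origin (type 1), so the static position error constant is infinite and e_ss = 1/(1+∞) = 0.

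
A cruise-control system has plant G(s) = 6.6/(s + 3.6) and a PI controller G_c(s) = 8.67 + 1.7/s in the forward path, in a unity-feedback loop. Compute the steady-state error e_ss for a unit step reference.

0

The open loop G_c(s)G(s) has a pole at the origin (type 1), so the static position error constant is infinite and e_ss = 1/(1+∞) = 0.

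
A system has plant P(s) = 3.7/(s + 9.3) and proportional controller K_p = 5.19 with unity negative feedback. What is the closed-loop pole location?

Closed-loop transfer function: T(s) = K_p·P(s)/(1 + K_p·P(s)) = 19.2/(s + 9.3 + 19.2) = 19.2/(s + 28.5).
The closed-loop pole is at s = −28.5.

s = -28.5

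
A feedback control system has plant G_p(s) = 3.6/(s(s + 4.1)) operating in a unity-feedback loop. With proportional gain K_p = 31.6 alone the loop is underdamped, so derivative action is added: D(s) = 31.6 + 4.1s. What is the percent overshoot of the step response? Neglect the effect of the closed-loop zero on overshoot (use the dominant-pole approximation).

0.262%

Forward path: (31.6 + 4.1s)·3.6/(s(s+4.1)). The closed-loop characteristic equation is s² + (4.1 + 3.6·4.1)s + 3.6·31.6 = 0.
That is s² + 18.86s + 113.8 = 0, so ω_n = 10.67 rad/s and ζ = 18.86/(2·10.67) = 0.8841.
%OS = 100·exp(−πζ/√(1−ζ²)) = 0.262%.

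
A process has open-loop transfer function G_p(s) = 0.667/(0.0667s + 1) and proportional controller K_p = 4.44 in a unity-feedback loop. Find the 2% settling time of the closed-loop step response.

Closed loop: T(s) = K_p·G_p/(1+K_p·G_p) = 2.961/(0.0667s + 1 + 2.961), with pole at s = −(1 + 2.961)/0.0667 = −59.39.
τ = 1/59.39 = 0.01684 s, so 2% settling time ≈ 4τ = 0.0673 s.

T_s ≈ 0.0673 s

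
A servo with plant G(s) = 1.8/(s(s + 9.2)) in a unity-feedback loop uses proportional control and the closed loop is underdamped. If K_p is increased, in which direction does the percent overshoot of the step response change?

Characteristic equation s² + 9.2s + K_p·1.8 = 0: raising K_p raises ω_n while 2ζω_n = 9.2 is fixed, so ζ falls and overshoot grows.

increase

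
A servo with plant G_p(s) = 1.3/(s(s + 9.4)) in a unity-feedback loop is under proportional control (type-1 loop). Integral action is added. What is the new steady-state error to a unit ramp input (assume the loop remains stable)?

The integrator raises the loop to type 2, so K_v → ∞ and e_ss to a ramp is zero.

0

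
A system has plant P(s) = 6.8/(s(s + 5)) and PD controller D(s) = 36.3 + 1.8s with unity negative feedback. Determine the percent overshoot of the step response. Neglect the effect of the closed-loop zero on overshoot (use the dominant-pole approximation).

Forward path: (36.3 + 1.8s)·6.8/(s(s+5)). The closed-loop characteristic equation is s² + (5 + 6.8·1.8)s + 6.8·36.3 = 0.
That is s² + 17.24s + 246.8 = 0, so ω_n = 15.71 rad/s and ζ = 17.24/(2·15.71) = 0.5487.
%OS = 100·exp(−πζ/√(1−ζ²)) = 12.7%.

12.7%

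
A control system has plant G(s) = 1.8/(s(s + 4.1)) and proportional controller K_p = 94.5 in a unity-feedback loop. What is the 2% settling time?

T_s ≈ 1.95 s

Closed-loop characteristic equation: s² + 4.1s + 170.1 = 0, so ω_n = 13.04 rad/s and ζ = 4.1/(2·13.04) = 0.1572.
2% settling time T_s ≈ 4/(ζω_n) = 4/2.05 = 1.95 s.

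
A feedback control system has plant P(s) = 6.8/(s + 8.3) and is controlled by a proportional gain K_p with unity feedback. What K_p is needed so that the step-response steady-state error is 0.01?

K_p = 121

For a type-0 loop with proportional control, e_ss = 1/(1 + K_p·P(0)).
P(0) = 0.8193. Require 1/(1 + K_p·0.8193) = 0.01, so 1 + 0.8193·K_p = 100.
K_p = (100 − 1)/0.8193 = 121.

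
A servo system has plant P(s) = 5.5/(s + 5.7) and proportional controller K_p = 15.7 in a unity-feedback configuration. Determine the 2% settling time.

Closed-loop transfer function: T(s) = K_p·P(s)/(1 + K_p·P(s)) = 86.35/(s + 5.7 + 86.35) = 86.35/(s + 92.05).
Time constant τ = 1/92.05 = 0.01086 s, so the 2% settling time is about 4τ = 0.0435 s.

T_s ≈ 0.0435 s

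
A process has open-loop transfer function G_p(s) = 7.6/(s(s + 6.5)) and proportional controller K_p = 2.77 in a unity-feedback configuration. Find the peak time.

T_p = 0.97 s

The closed-loop denominator s² + 6.5s + 21.05 gives ω_n = √21.05 = 4.588 and ζ = 6.5/(2ω_n) = 0.7083.
Damped frequency ω_d = ω_n√(1−ζ²) = 3.239 rad/s, so peak time T_p = π/ω_d = 0.97 s.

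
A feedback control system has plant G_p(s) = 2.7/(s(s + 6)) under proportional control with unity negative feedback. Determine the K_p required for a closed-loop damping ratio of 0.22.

K_p = 68.9

Closed-loop characteristic equation: s² + 6s + K_p·2.7 = 0.
So ω_n = √(2.7K_p) and 2ζω_n = 6, giving ζ = 6/(2√(2.7K_p)).
Setting ζ = 0.22: √(2.7K_p) = 6/(2·0.22) = 13.64, so K_p = 186/2.7 = 68.9.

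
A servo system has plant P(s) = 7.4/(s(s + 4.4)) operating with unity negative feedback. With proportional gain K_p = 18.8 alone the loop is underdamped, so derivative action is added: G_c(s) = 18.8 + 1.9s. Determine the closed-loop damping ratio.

Forward path: (18.8 + 1.9s)·7.4/(s(s+4.4)). The closed-loop characteristic equation is s² + (4.4 + 7.4·1.9)s + 7.4·18.8 = 0.
That is s² + 18.46s + 139.1 = 0, so ω_n = 11.79 rad/s and ζ = 18.46/(2·11.79) = 0.7825.

ζ = 0.783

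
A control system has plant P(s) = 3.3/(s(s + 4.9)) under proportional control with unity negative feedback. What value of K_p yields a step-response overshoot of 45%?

From %OS = 100·exp(−πζ/√(1−ζ²)) = 45%, ζ = −ln(0.45)/√(π²+ln²(0.45)) = 0.2463.
Characteristic equation s² + 4.9s + 3.3K_p = 0 gives ζ = 4.9/(2√(3.3K_p)).
Setting ζ = 0.2463: √(3.3K_p) = 4.9/(2·0.2463) = 9.946, so K_p = 98.91/3.3 = 30.

K_p = 30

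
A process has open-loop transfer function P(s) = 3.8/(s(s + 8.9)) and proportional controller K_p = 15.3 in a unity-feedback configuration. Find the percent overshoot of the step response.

10.5%

The closed-loop denominator s² + 8.9s + 58.14 gives ω_n = √58.14 = 7.625 and ζ = 8.9/(2ω_n) = 0.5836.
%OS = 100·exp(−πζ/√(1−ζ²)) = 100·exp(−π·0.5836/√0.6594) = 10.5%.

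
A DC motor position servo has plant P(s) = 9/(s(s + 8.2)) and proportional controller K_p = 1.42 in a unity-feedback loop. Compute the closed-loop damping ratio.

With unity feedback the closed-loop characteristic equation is s² + 8.2s + 1.42·9 = s² + 8.2s + 12.78 = 0.
Matching s² + 2ζω_n s + ω_n²: ω_n = √12.78 = 3.575 rad/s and 2ζω_n = 8.2, so ζ = 8.2/(2·3.575) = 1.15.

ζ = 1.15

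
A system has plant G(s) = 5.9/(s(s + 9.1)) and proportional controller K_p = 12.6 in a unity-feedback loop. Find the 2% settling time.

The closed-loop denominator s² + 9.1s + 74.34 gives ω_n = √74.34 = 8.622 and ζ = 9.1/(2ω_n) = 0.5277.
2% settling time T_s ≈ 4/(ζω_n) = 4/4.55 = 0.879 s.

T_s ≈ 0.879 s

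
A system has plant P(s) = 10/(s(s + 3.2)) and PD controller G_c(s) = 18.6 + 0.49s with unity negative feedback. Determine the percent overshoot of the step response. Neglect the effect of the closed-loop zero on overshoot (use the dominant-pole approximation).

Forward path: (18.6 + 0.49s)·10/(s(s+3.2)). The closed-loop characteristic equation is s² + (3.2 + 10·0.49)s + 10·18.6 = 0.
That is s² + 8.1s + 186 = 0, so ω_n = 13.64 rad/s and ζ = 8.1/(2·13.64) = 0.297.
%OS = 100·exp(−πζ/√(1−ζ²)) = 37.6%.

37.6%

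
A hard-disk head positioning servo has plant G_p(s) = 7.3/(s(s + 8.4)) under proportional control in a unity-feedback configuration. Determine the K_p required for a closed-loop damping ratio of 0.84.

K_p = 3.42

Closed-loop characteristic equation: s² + 8.4s + K_p·7.3 = 0.
So ω_n = √(7.3K_p) and 2ζω_n = 8.4, giving ζ = 8.4/(2√(7.3K_p)).
Setting ζ = 0.84: √(7.3K_p) = 8.4/(2·0.84) = 5, so K_p = 25/7.3 = 3.42.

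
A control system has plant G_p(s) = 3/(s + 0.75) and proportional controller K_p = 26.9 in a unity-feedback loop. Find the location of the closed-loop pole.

s = -81.45

Closed-loop transfer function: T(s) = K_p·G_p(s)/(1 + K_p·G_p(s)) = 80.7/(s + 0.75 + 80.7) = 80.7/(s + 81.45).
The closed-loop pole is at s = −81.45.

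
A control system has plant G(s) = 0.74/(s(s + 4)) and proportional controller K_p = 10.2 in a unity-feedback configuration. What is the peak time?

T_p = 1.67 s

The closed-loop denominator s² + 4s + 7.548 gives ω_n = √7.548 = 2.747 and ζ = 4/(2ω_n) = 0.728.
Damped frequency ω_d = ω_n√(1−ζ²) = 1.884 rad/s, so peak time T_p = π/ω_d = 1.67 s.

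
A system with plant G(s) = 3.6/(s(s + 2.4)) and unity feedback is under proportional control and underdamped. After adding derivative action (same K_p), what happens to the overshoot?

decrease

With PD the characteristic equation becomes s² + (a + K·K_d)s + K·K_p = 0; the damping term grows, ζ rises, overshoot falls.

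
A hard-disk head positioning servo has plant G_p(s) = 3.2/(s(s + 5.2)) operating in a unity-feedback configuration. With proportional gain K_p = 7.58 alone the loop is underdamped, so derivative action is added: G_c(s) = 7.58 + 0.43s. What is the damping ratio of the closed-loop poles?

Forward path: (7.58 + 0.43s)·3.2/(s(s+5.2)). The closed-loop characteristic equation is s² + (5.2 + 3.2·0.43)s + 3.2·7.58 = 0.
That is s² + 6.576s + 24.26 = 0, so ω_n = 4.925 rad/s and ζ = 6.576/(2·4.925) = 0.6676.

ζ = 0.668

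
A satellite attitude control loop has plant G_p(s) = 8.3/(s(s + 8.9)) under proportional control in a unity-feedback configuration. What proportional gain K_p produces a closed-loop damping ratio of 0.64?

Closed-loop characteristic equation: s² + 8.9s + K_p·8.3 = 0.
So ω_n = √(8.3K_p) and 2ζω_n = 8.9, giving ζ = 8.9/(2√(8.3K_p)).
Setting ζ = 0.64: √(8.3K_p) = 8.9/(2·0.64) = 6.953, so K_p = 48.35/8.3 = 5.82.

K_p = 5.82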